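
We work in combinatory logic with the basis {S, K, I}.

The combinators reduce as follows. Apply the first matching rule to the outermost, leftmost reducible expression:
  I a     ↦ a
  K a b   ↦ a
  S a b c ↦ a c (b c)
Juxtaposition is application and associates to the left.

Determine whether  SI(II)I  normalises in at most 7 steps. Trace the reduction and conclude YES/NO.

Answer: YES — reaches normal form I in 5 ≤ 7 steps

Reduction:
  start: SI(II)I
  →1  II(III)
  →2  I(III)
  →3  III
  →4  II
  →5  I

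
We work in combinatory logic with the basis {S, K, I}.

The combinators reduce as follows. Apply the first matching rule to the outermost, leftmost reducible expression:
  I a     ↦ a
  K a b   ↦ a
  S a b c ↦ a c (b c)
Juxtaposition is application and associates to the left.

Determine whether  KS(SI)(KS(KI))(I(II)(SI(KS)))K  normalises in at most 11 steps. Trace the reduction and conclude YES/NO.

  start: KS(SI)(KS(KI))(I(II)(SI(KS)))K
  →1  S(KS(KI))(I(II)(SI(KS)))K
  →2  KS(KI)K(I(II)(SI(KS))K)
  →3  SK(I(II)(SI(KS))K)
  →4  SK(II(SI(KS))K)
  →5  SK(I(SI(KS))K)
  →6  SK(SI(KS)K)
  →7  SK(IK(KSK))
  →8  SK(K(KSK))
  →9  SK(KS)

Answer: YES — reaches normal form SK(KS) in 9 ≤ 11 steps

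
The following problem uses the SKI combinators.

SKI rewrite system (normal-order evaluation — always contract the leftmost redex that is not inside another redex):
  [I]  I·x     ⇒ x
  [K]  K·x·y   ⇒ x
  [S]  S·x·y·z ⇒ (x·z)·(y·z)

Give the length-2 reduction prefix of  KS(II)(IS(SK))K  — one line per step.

  start: KS(II)(IS(SK))K
  [1] S(IS(SK))K
  [2] S(S(SK))K

Answer: after 2 steps: S(S(SK))K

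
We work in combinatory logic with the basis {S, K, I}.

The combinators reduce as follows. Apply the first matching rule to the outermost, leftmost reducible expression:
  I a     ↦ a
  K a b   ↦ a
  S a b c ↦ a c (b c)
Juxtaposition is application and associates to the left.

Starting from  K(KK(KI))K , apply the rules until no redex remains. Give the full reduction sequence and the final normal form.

  start: K(KK(KI))K
  step 1: KK(KI)
  step 2: K

Answer: normal form = K  (in 2 steps)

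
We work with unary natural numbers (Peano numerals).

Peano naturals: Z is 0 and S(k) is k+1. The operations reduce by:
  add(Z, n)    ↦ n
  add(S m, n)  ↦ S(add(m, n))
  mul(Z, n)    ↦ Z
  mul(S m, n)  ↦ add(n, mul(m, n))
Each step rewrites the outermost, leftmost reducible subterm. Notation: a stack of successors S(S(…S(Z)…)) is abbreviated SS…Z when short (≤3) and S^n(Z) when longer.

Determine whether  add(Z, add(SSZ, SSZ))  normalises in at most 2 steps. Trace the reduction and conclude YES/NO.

Answer: NO — after 2 steps the term is S(add(SZ, SSZ)), not yet normal

Working:
  start: add(Z, add(SSZ, SSZ))
  [1] add(SSZ, SSZ)
  [2] S(add(SZ, SSZ))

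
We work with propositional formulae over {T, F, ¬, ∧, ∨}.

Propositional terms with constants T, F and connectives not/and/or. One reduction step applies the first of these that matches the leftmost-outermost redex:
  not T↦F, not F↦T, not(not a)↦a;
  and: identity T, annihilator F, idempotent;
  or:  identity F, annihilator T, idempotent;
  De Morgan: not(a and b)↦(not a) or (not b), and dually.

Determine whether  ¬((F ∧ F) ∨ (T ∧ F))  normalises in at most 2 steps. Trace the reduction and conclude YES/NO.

Answer: NO — after 2 steps the term is (¬F ∨ ¬F) ∧ ¬(T ∧ F), not yet normal

Reduction:
  start: ¬((F ∧ F) ∨ (T ∧ F))
  [1] ¬(F ∧ F) ∧ ¬(T ∧ F)
  [2] (¬F ∨ ¬F) ∧ ¬(T ∧ F)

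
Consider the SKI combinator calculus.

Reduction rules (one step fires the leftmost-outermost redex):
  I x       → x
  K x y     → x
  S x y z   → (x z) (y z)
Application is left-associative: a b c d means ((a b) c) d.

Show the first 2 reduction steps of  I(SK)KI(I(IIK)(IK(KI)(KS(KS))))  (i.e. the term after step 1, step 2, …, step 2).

  start: I(SK)KI(I(IIK)(IK(KI)(KS(KS))))
  [1] SKKI(I(IIK)(IK(KI)(KS(KS))))
  [2] KI(KI)(I(IIK)(IK(KI)(KS(KS))))

Answer: after 2 steps: KI(KI)(I(IIK)(IK(KI)(KS(KS))))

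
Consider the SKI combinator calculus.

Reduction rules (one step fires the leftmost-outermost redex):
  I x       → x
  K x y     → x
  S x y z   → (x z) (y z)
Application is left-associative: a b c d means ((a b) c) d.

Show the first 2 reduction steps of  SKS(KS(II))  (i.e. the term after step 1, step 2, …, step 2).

Answer: after 2 steps: KS(II)

Derivation:
  start: SKS(KS(II))
  step 1: K(KS(II))(S(KS(II)))
  step 2: KS(II)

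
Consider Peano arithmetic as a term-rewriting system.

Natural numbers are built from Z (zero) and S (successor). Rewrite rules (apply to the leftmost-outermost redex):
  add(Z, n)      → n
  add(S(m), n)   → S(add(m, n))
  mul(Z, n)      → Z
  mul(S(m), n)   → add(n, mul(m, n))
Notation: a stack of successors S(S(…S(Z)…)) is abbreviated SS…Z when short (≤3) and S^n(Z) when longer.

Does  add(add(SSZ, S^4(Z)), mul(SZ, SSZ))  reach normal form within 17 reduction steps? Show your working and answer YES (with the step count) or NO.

  start: add(add(SSZ, S^4(Z)), mul(SZ, SSZ))
  [1] add(S(add(SZ, S^4(Z))), mul(SZ, SSZ))
  [2] S(add(add(SZ, S^4(Z)), mul(SZ, SSZ)))
  [3] S(add(S(add(Z, S^4(Z))), mul(SZ, SSZ)))
  [4] S(S(add(add(Z, S^4(Z)), mul(SZ, SSZ))))
  [5] S(S(add(S^4(Z), mul(SZ, SSZ))))
  [6] S(S(S(add(SSSZ, mul(SZ, SSZ)))))
  [7] S(S(S(S(add(SSZ, mul(SZ, SSZ))))))
  [8] S(S(S(S(S(add(SZ, mul(SZ, SSZ)))))))
  [9] S(S(S(S(S(S(add(Z, mul(SZ, SSZ))))))))
  [10] S(S(S(S(S(S(mul(SZ, SSZ)))))))
  [11] S(S(S(S(S(S(add(SSZ, mul(Z, SSZ))))))))
  [12] S(S(S(S(S(S(S(add(SZ, mul(Z, SSZ)))))))))
  [13] S(S(S(S(S(S(S(S(add(Z, mul(Z, SSZ))))))))))
  [14] S(S(S(S(S(S(S(S(mul(Z, SSZ)))))))))
  [15] S^8(Z)

Answer: YES — reaches normal form S^8(Z) in 15 ≤ 17 steps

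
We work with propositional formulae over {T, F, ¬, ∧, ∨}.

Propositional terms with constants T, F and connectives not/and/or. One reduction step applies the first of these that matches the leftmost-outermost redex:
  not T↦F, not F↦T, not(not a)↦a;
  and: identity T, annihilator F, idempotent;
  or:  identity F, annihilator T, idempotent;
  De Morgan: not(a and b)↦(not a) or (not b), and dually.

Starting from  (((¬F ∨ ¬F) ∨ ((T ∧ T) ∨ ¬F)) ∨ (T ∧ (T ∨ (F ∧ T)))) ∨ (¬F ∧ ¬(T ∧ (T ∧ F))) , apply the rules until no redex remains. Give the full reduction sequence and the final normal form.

  start: (((¬F ∨ ¬F) ∨ ((T ∧ T) ∨ ¬F)) ∨ (T ∧ (T ∨ (F ∧ T)))) ∨ (¬F ∧ ¬(T ∧ (T ∧ F)))
  step 1: ((¬F ∨ ((T ∧ T) ∨ ¬F)) ∨ (T ∧ (T ∨ (F ∧ T)))) ∨ (¬F ∧ ¬(T ∧ (T ∧ F)))
  step 2: ((T ∨ ((T ∧ T) ∨ ¬F)) ∨ (T ∧ (T ∨ (F ∧ T)))) ∨ (¬F ∧ ¬(T ∧ (T ∧ F)))
  step 3: (T ∨ (T ∧ (T ∨ (F ∧ T)))) ∨ (¬F ∧ ¬(T ∧ (T ∧ F)))
  step 4: T ∨ (¬F ∧ ¬(T ∧ (T ∧ F)))
  step 5: T

Answer: normal form = T  (in 5 steps)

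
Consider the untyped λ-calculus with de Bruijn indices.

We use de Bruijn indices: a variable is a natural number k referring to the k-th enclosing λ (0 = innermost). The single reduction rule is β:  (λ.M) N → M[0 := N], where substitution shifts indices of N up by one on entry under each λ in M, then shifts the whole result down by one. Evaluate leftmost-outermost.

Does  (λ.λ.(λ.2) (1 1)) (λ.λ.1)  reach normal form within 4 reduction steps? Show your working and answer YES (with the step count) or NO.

  start: (λ.λ.(λ.2) (1 1)) (λ.λ.1)
  step 1: λ.(λ.λ.λ.1) ((λ.λ.1) (λ.λ.1))
  step 2: λ.λ.λ.1

Answer: YES — reaches normal form λ.λ.λ.1 in 2 ≤ 4 steps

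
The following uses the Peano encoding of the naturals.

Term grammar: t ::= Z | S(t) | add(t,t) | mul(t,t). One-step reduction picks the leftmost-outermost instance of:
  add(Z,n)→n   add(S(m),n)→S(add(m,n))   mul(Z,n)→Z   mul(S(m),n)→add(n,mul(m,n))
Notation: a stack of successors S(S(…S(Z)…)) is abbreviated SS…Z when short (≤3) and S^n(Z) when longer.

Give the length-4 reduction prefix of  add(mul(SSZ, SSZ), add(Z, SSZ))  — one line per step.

  start: add(mul(SSZ, SSZ), add(Z, SSZ))
  [1] add(add(SSZ, mul(SZ, SSZ)), add(Z, SSZ))
  [2] add(S(add(SZ, mul(SZ, SSZ))), add(Z, SSZ))
  [3] S(add(add(SZ, mul(SZ, SSZ)), add(Z, SSZ)))
  [4] S(add(S(add(Z, mul(SZ, SSZ))), add(Z, SSZ)))

Answer: after 4 steps: S(add(S(add(Z, mul(SZ, SSZ))), add(Z, SSZ)))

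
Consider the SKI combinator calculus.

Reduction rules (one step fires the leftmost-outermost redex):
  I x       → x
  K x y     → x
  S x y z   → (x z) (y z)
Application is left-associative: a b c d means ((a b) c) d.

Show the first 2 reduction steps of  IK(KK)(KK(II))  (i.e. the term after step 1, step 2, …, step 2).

Answer: after 2 steps: KK

Derivation:
  start: IK(KK)(KK(II))
  [1] K(KK)(KK(II))
  [2] KK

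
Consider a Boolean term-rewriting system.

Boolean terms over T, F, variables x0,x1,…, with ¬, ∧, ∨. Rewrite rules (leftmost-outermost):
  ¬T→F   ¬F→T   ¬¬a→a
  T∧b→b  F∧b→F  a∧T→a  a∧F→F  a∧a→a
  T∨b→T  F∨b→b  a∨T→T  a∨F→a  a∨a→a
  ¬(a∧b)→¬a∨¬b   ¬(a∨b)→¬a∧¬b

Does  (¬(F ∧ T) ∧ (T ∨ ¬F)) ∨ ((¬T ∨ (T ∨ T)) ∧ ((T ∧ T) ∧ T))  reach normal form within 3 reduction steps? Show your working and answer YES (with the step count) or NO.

  start: (¬(F ∧ T) ∧ (T ∨ ¬F)) ∨ ((¬T ∨ (T ∨ T)) ∧ ((T ∧ T) ∧ T))
  [1] ((¬F ∨ ¬T) ∧ (T ∨ ¬F)) ∨ ((¬T ∨ (T ∨ T)) ∧ ((T ∧ T) ∧ T))
  [2] ((T ∨ ¬T) ∧ (T ∨ ¬F)) ∨ ((¬T ∨ (T ∨ T)) ∧ ((T ∧ T) ∧ T))
  [3] (T ∧ (T ∨ ¬F)) ∨ ((¬T ∨ (T ∨ T)) ∧ ((T ∧ T) ∧ T))

Answer: NO — after 3 steps the term is (T ∧ (T ∨ ¬F)) ∨ ((¬T ∨ (T ∨ T)) ∧ ((T ∧ T) ∧ T)), not yet normal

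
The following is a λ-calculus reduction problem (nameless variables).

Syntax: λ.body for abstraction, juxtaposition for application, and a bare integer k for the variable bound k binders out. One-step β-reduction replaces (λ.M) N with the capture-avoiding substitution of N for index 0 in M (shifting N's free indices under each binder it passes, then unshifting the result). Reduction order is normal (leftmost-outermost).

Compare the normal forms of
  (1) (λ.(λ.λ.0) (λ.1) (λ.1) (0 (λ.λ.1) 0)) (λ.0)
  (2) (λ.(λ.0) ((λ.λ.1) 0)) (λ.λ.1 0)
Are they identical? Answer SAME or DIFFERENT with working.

Term A:
  start: (λ.(λ.λ.0) (λ.1) (λ.1) (0 (λ.λ.1) 0)) (λ.0)
  [1] (λ.λ.0) (λ.λ.0) (λ.λ.0) ((λ.0) (λ.λ.1) (λ.0))
  [2] (λ.0) (λ.λ.0) ((λ.0) (λ.λ.1) (λ.0))
  [3] (λ.λ.0) ((λ.0) (λ.λ.1) (λ.0))
  [4] λ.0

Term B:
  start: (λ.(λ.0) ((λ.λ.1) 0)) (λ.λ.1 0)
  [1] (λ.0) ((λ.λ.1) (λ.λ.1 0))
  [2] (λ.λ.1) (λ.λ.1 0)
  [3] λ.λ.λ.1 0

Answer: DIFFERENT — A ⇓ λ.0, B ⇓ λ.λ.λ.1 0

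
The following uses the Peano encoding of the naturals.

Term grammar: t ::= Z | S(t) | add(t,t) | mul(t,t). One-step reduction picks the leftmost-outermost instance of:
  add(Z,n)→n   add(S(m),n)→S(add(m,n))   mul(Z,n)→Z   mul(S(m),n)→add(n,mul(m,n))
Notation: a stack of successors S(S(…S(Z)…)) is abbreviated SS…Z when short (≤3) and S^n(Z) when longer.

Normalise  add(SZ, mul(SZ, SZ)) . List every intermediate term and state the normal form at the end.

Answer: normal form = SSZ  (in 6 steps)

Derivation:
  start: add(SZ, mul(SZ, SZ))
  step 1: S(add(Z, mul(SZ, SZ)))
  step 2: S(mul(SZ, SZ))
  step 3: S(add(SZ, mul(Z, SZ)))
  step 4: S(S(add(Z, mul(Z, SZ))))
  step 5: S(S(mul(Z, SZ)))
  step 6: SSZ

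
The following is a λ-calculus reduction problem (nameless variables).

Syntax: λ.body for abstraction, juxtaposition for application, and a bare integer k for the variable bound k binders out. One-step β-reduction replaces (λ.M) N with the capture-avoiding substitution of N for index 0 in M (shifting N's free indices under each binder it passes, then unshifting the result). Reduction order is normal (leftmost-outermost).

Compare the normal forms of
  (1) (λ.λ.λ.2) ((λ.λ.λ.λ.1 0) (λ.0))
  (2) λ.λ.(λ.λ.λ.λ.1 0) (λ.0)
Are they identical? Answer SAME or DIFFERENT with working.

Term A:
  start: (λ.λ.λ.2) ((λ.λ.λ.λ.1 0) (λ.0))
  step 1: λ.λ.(λ.λ.λ.λ.1 0) (λ.0)
  step 2: λ.λ.λ.λ.λ.1 0

Term B:
  start: λ.λ.(λ.λ.λ.λ.1 0) (λ.0)
  step 1: λ.λ.λ.λ.λ.1 0

Answer: SAME — A ⇓ λ.λ.λ.λ.λ.1 0, B ⇓ λ.λ.λ.λ.λ.1 0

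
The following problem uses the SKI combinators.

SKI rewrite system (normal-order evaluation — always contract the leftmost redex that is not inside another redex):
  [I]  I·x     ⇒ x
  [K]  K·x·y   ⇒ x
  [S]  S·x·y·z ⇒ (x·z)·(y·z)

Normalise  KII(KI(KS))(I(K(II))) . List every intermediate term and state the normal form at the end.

  start: KII(KI(KS))(I(K(II)))
  →1  I(KI(KS))(I(K(II)))
  →2  KI(KS)(I(K(II)))
  →3  I(I(K(II)))
  →4  I(K(II))
  →5  K(II)
  →6  KI

Answer: normal form = KI  (in 6 steps)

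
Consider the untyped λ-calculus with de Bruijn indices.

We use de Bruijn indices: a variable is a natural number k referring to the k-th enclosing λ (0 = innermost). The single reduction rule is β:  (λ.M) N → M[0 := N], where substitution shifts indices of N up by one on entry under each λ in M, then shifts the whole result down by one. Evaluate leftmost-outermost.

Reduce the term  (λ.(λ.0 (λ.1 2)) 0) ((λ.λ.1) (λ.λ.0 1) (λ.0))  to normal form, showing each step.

  start: (λ.(λ.0 (λ.1 2)) 0) ((λ.λ.1) (λ.λ.0 1) (λ.0))
  →1  (λ.0 (λ.1 ((λ.λ.1) (λ.λ.0 1) (λ.0)))) ((λ.λ.1) (λ.λ.0 1) (λ.0))
  →2  (λ.λ.1) (λ.λ.0 1) (λ.0) (λ.(λ.λ.1) (λ.λ.0 1) (λ.0) ((λ.λ.1) (λ.λ.0 1) (λ.0)))
  →3  (λ.λ.λ.0 1) (λ.0) (λ.(λ.λ.1) (λ.λ.0 1) (λ.0) ((λ.λ.1) (λ.λ.0 1) (λ.0)))
  →4  (λ.λ.0 1) (λ.(λ.λ.1) (λ.λ.0 1) (λ.0) ((λ.λ.1) (λ.λ.0 1) (λ.0)))
  →5  λ.0 (λ.(λ.λ.1) (λ.λ.0 1) (λ.0) ((λ.λ.1) (λ.λ.0 1) (λ.0)))
  →6  λ.0 (λ.(λ.λ.λ.0 1) (λ.0) ((λ.λ.1) (λ.λ.0 1) (λ.0)))
  →7  λ.0 (λ.(λ.λ.0 1) ((λ.λ.1) (λ.λ.0 1) (λ.0)))
  →8  λ.0 (λ.λ.0 ((λ.λ.1) (λ.λ.0 1) (λ.0)))
  →9  λ.0 (λ.λ.0 ((λ.λ.λ.0 1) (λ.0)))
  →10  λ.0 (λ.λ.0 (λ.λ.0 1))

Answer: normal form = λ.0 (λ.λ.0 (λ.λ.0 1))  (in 10 steps)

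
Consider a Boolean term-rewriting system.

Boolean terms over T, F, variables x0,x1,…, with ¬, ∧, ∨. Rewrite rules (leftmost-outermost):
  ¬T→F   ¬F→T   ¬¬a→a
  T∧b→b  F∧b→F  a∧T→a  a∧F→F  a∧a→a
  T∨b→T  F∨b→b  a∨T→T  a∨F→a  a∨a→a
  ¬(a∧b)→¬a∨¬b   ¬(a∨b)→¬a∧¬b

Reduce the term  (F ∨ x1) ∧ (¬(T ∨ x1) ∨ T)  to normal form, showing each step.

  start: (F ∨ x1) ∧ (¬(T ∨ x1) ∨ T)
  [1] x1 ∧ (¬(T ∨ x1) ∨ T)
  [2] x1 ∧ T
  [3] x1

Answer: normal form = x1  (in 3 steps)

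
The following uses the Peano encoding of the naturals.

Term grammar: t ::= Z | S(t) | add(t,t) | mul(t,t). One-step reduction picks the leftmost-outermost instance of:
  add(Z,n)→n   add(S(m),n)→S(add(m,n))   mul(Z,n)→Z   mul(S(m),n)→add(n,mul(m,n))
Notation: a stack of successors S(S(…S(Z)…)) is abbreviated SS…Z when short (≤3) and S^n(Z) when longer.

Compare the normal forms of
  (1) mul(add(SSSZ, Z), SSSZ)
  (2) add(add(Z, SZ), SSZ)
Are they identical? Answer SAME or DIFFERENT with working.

Term A:
  start: mul(add(SSSZ, Z), SSSZ)
  step 1: mul(S(add(SSZ, Z)), SSSZ)
  step 2: add(SSSZ, mul(add(SSZ, Z), SSSZ))
  step 3: S(add(SSZ, mul(add(SSZ, Z), SSSZ)))
  step 4: S(S(add(SZ, mul(add(SSZ, Z), SSSZ))))
  step 5: S(S(S(add(Z, mul(add(SSZ, Z), SSSZ)))))
  step 6: S(S(S(mul(add(SSZ, Z), SSSZ))))
  step 7: S(S(S(mul(S(add(SZ, Z)), SSSZ))))
  step 8: S(S(S(add(SSSZ, mul(add(SZ, Z), SSSZ)))))
  step 9: S(S(S(S(add(SSZ, mul(add(SZ, Z), SSSZ))))))
  step 10: S(S(S(S(S(add(SZ, mul(add(SZ, Z), SSSZ)))))))
  step 11: S(S(S(S(S(S(add(Z, mul(add(SZ, Z), SSSZ))))))))
  step 12: S(S(S(S(S(S(mul(add(SZ, Z), SSSZ)))))))
  step 13: S(S(S(S(S(S(mul(S(add(Z, Z)), SSSZ)))))))
  step 14: S(S(S(S(S(S(add(SSSZ, mul(add(Z, Z), SSSZ))))))))
  step 15: S(S(S(S(S(S(S(add(SSZ, mul(add(Z, Z), SSSZ)))))))))
  step 16: S(S(S(S(S(S(S(S(add(SZ, mul(add(Z, Z), SSSZ))))))))))
  step 17: S(S(S(S(S(S(S(S(S(add(Z, mul(add(Z, Z), SSSZ)))))))))))
  step 18: S(S(S(S(S(S(S(S(S(mul(add(Z, Z), SSSZ))))))))))
  step 19: S(S(S(S(S(S(S(S(S(mul(Z, SSSZ))))))))))
  step 20: S^9(Z)

Term B:
  start: add(add(Z, SZ), SSZ)
  step 1: add(SZ, SSZ)
  step 2: S(add(Z, SSZ))
  step 3: SSSZ

Answer: DIFFERENT — A ⇓ S^9(Z), B ⇓ SSSZ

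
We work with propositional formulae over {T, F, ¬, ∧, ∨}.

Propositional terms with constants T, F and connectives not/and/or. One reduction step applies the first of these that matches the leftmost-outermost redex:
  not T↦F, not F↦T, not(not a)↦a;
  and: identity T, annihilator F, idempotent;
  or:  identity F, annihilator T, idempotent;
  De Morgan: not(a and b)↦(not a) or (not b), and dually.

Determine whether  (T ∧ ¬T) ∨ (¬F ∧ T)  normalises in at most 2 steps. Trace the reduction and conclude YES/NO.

  start: (T ∧ ¬T) ∨ (¬F ∧ T)
  [1] ¬T ∨ (¬F ∧ T)
  [2] F ∨ (¬F ∧ T)

Answer: NO — after 2 steps the term is F ∨ (¬F ∧ T), not yet normal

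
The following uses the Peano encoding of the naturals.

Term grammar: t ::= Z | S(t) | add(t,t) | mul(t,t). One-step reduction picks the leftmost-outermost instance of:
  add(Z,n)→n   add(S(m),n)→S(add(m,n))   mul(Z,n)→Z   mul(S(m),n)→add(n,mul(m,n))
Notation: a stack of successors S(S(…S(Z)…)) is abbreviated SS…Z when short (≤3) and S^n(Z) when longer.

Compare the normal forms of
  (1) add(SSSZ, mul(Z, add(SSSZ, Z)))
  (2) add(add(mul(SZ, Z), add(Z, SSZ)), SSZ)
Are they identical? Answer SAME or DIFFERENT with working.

Answer: DIFFERENT — A ⇓ SSSZ, B ⇓ S^4(Z)

Derivation:
Term A:
  start: add(SSSZ, mul(Z, add(SSSZ, Z)))
  step 1: S(add(SSZ, mul(Z, add(SSSZ, Z))))
  step 2: S(S(add(SZ, mul(Z, add(SSSZ, Z)))))
  step 3: S(S(S(add(Z, mul(Z, add(SSSZ, Z))))))
  step 4: S(S(S(mul(Z, add(SSSZ, Z)))))
  step 5: SSSZ

Term B:
  start: add(add(mul(SZ, Z), add(Z, SSZ)), SSZ)
  step 1: add(add(add(Z, mul(Z, Z)), add(Z, SSZ)), SSZ)
  step 2: add(add(mul(Z, Z), add(Z, SSZ)), SSZ)
  step 3: add(add(Z, add(Z, SSZ)), SSZ)
  step 4: add(add(Z, SSZ), SSZ)
  step 5: add(SSZ, SSZ)
  step 6: S(add(SZ, SSZ))
  step 7: S(S(add(Z, SSZ)))
  step 8: S^4(Z)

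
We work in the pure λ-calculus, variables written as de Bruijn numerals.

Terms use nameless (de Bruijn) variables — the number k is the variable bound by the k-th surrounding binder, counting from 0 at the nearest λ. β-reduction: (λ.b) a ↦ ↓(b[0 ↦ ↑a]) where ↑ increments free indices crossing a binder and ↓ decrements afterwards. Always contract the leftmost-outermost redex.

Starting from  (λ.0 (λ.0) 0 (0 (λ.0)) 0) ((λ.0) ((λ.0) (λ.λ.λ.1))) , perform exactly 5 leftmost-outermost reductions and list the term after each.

Answer: after 5 steps: (λ.(λ.0) ((λ.0) (λ.λ.λ.1))) ((λ.0) ((λ.0) (λ.λ.λ.1)) (λ.0)) ((λ.0) ((λ.0) (λ.λ.λ.1)))

Derivation:
  start: (λ.0 (λ.0) 0 (0 (λ.0)) 0) ((λ.0) ((λ.0) (λ.λ.λ.1)))
  →1  (λ.0) ((λ.0) (λ.λ.λ.1)) (λ.0) ((λ.0) ((λ.0) (λ.λ.λ.1))) ((λ.0) ((λ.0) (λ.λ.λ.1)) (λ.0)) ((λ.0) ((λ.0) (λ.λ.λ.1)))
  →2  (λ.0) (λ.λ.λ.1) (λ.0) ((λ.0) ((λ.0) (λ.λ.λ.1))) ((λ.0) ((λ.0) (λ.λ.λ.1)) (λ.0)) ((λ.0) ((λ.0) (λ.λ.λ.1)))
  →3  (λ.λ.λ.1) (λ.0) ((λ.0) ((λ.0) (λ.λ.λ.1))) ((λ.0) ((λ.0) (λ.λ.λ.1)) (λ.0)) ((λ.0) ((λ.0) (λ.λ.λ.1)))
  →4  (λ.λ.1) ((λ.0) ((λ.0) (λ.λ.λ.1))) ((λ.0) ((λ.0) (λ.λ.λ.1)) (λ.0)) ((λ.0) ((λ.0) (λ.λ.λ.1)))
  →5  (λ.(λ.0) ((λ.0) (λ.λ.λ.1))) ((λ.0) ((λ.0) (λ.λ.λ.1)) (λ.0)) ((λ.0) ((λ.0) (λ.λ.λ.1)))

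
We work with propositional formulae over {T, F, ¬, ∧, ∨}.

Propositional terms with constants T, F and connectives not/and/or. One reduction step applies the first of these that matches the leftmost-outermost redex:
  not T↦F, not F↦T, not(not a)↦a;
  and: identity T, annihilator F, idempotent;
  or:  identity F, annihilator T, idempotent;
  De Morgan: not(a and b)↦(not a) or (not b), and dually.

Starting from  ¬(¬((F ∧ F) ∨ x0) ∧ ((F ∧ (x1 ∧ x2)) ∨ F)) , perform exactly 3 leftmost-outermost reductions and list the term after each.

  start: ¬(¬((F ∧ F) ∨ x0) ∧ ((F ∧ (x1 ∧ x2)) ∨ F))
  [1] ¬¬((F ∧ F) ∨ x0) ∨ ¬((F ∧ (x1 ∧ x2)) ∨ F)
  [2] ((F ∧ F) ∨ x0) ∨ ¬((F ∧ (x1 ∧ x2)) ∨ F)
  [3] (F ∨ x0) ∨ ¬((F ∧ (x1 ∧ x2)) ∨ F)

Answer: after 3 steps: (F ∨ x0) ∨ ¬((F ∧ (x1 ∧ x2)) ∨ F)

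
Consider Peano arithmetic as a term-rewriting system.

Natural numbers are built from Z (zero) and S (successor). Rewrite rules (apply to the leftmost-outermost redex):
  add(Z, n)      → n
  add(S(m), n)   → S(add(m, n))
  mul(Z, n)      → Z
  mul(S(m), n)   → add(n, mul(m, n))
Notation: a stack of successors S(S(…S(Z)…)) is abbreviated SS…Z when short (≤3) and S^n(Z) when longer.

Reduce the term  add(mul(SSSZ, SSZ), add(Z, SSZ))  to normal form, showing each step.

  start: add(mul(SSSZ, SSZ), add(Z, SSZ))
  [1] add(add(SSZ, mul(SSZ, SSZ)), add(Z, SSZ))
  [2] add(S(add(SZ, mul(SSZ, SSZ))), add(Z, SSZ))
  [3] S(add(add(SZ, mul(SSZ, SSZ)), add(Z, SSZ)))
  [4] S(add(S(add(Z, mul(SSZ, SSZ))), add(Z, SSZ)))
  [5] S(S(add(add(Z, mul(SSZ, SSZ)), add(Z, SSZ))))
  [6] S(S(add(mul(SSZ, SSZ), add(Z, SSZ))))
  [7] S(S(add(add(SSZ, mul(SZ, SSZ)), add(Z, SSZ))))
  [8] S(S(add(S(add(SZ, mul(SZ, SSZ))), add(Z, SSZ))))
  [9] S(S(S(add(add(SZ, mul(SZ, SSZ)), add(Z, SSZ)))))
  [10] S(S(S(add(S(add(Z, mul(SZ, SSZ))), add(Z, SSZ)))))
  [11] S(S(S(S(add(add(Z, mul(SZ, SSZ)), add(Z, SSZ))))))
  [12] S(S(S(S(add(mul(SZ, SSZ), add(Z, SSZ))))))
  [13] S(S(S(S(add(add(SSZ, mul(Z, SSZ)), add(Z, SSZ))))))
  [14] S(S(S(S(add(S(add(SZ, mul(Z, SSZ))), add(Z, SSZ))))))
  [15] S(S(S(S(S(add(add(SZ, mul(Z, SSZ)), add(Z, SSZ)))))))
  [16] S(S(S(S(S(add(S(add(Z, mul(Z, SSZ))), add(Z, SSZ)))))))
  [17] S(S(S(S(S(S(add(add(Z, mul(Z, SSZ)), add(Z, SSZ))))))))
  [18] S(S(S(S(S(S(add(mul(Z, SSZ), add(Z, SSZ))))))))
  [19] S(S(S(S(S(S(add(Z, add(Z, SSZ))))))))
  [20] S(S(S(S(S(S(add(Z, SSZ)))))))
  [21] S^8(Z)

Answer: normal form = S^8(Z)  (in 21 steps)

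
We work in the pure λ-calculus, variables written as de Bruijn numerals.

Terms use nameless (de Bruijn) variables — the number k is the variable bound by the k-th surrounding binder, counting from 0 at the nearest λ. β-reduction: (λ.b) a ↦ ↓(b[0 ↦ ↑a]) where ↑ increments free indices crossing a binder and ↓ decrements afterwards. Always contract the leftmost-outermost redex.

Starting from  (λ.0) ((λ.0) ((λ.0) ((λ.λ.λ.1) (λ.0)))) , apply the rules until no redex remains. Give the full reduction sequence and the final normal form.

  start: (λ.0) ((λ.0) ((λ.0) ((λ.λ.λ.1) (λ.0))))
  [1] (λ.0) ((λ.0) ((λ.λ.λ.1) (λ.0)))
  [2] (λ.0) ((λ.λ.λ.1) (λ.0))
  [3] (λ.λ.λ.1) (λ.0)
  [4] λ.λ.1

Answer: normal form = λ.λ.1  (in 4 steps)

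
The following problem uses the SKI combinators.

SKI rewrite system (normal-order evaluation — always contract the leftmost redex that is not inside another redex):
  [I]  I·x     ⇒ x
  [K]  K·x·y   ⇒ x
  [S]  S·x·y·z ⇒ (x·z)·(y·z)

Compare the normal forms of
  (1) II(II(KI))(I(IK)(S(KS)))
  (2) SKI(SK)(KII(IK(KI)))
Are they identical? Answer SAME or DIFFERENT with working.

Term A:
  start: II(II(KI))(I(IK)(S(KS)))
  [1] I(II(KI))(I(IK)(S(KS)))
  [2] II(KI)(I(IK)(S(KS)))
  [3] I(KI)(I(IK)(S(KS)))
  [4] KI(I(IK)(S(KS)))
  [5] I

Term B:
  start: SKI(SK)(KII(IK(KI)))
  [1] K(SK)(I(SK))(KII(IK(KI)))
  [2] SK(KII(IK(KI)))
  [3] SK(I(IK(KI)))
  [4] SK(IK(KI))
  [5] SK(K(KI))

Answer: DIFFERENT — A ⇓ I, B ⇓ SK(K(KI))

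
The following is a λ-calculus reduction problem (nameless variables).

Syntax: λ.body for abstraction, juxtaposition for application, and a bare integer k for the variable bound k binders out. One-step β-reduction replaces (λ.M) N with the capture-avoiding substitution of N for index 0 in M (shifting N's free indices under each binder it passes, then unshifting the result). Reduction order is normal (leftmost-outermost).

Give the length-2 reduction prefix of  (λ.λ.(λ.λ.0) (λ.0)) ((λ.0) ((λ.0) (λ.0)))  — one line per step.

Answer: after 2 steps: λ.λ.0

Derivation:
  start: (λ.λ.(λ.λ.0) (λ.0)) ((λ.0) ((λ.0) (λ.0)))
  step 1: λ.(λ.λ.0) (λ.0)
  step 2: λ.λ.0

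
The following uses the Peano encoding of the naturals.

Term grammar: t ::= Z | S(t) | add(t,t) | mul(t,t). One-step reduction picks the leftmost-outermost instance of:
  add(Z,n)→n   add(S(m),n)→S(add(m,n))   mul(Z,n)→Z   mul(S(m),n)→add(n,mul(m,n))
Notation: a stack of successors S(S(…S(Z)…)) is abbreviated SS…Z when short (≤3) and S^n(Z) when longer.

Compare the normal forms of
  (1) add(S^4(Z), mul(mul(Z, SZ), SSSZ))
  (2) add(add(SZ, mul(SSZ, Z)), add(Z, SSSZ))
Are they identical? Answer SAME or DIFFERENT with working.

Answer: SAME — A ⇓ S^4(Z), B ⇓ S^4(Z)

Reduction:
Term A:
  start: add(S^4(Z), mul(mul(Z, SZ), SSSZ))
  →1  S(add(SSSZ, mul(mul(Z, SZ), SSSZ)))
  →2  S(S(add(SSZ, mul(mul(Z, SZ), SSSZ))))
  →3  S(S(S(add(SZ, mul(mul(Z, SZ), SSSZ)))))
  →4  S(S(S(S(add(Z, mul(mul(Z, SZ), SSSZ))))))
  →5  S(S(S(S(mul(mul(Z, SZ), SSSZ)))))
  →6  S(S(S(S(mul(Z, SSSZ)))))
  →7  S^4(Z)

Term B:
  start: add(add(SZ, mul(SSZ, Z)), add(Z, SSSZ))
  →1  add(S(add(Z, mul(SSZ, Z))), add(Z, SSSZ))
  →2  S(add(add(Z, mul(SSZ, Z)), add(Z, SSSZ)))
  →3  S(add(mul(SSZ, Z), add(Z, SSSZ)))
  →4  S(add(add(Z, mul(SZ, Z)), add(Z, SSSZ)))
  →5  S(add(mul(SZ, Z), add(Z, SSSZ)))
  →6  S(add(add(Z, mul(Z, Z)), add(Z, SSSZ)))
  →7  S(add(mul(Z, Z), add(Z, SSSZ)))
  →8  S(add(Z, add(Z, SSSZ)))
  →9  S(add(Z, SSSZ))
  →10  S^4(Z)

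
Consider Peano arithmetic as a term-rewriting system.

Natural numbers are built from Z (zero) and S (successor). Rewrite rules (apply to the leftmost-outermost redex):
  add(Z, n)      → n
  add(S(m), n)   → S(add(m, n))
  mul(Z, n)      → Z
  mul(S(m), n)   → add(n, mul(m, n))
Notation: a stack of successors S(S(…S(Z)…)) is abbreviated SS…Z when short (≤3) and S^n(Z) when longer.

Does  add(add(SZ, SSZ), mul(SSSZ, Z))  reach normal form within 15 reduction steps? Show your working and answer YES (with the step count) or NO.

  start: add(add(SZ, SSZ), mul(SSSZ, Z))
  →1  add(S(add(Z, SSZ)), mul(SSSZ, Z))
  →2  S(add(add(Z, SSZ), mul(SSSZ, Z)))
  →3  S(add(SSZ, mul(SSSZ, Z)))
  →4  S(S(add(SZ, mul(SSSZ, Z))))
  →5  S(S(S(add(Z, mul(SSSZ, Z)))))
  →6  S(S(S(mul(SSSZ, Z))))
  →7  S(S(S(add(Z, mul(SSZ, Z)))))
  →8  S(S(S(mul(SSZ, Z))))
  →9  S(S(S(add(Z, mul(SZ, Z)))))
  →10  S(S(S(mul(SZ, Z))))
  →11  S(S(S(add(Z, mul(Z, Z)))))
  →12  S(S(S(mul(Z, Z))))
  →13  SSSZ

Answer: YES — reaches normal form SSSZ in 13 ≤ 15 steps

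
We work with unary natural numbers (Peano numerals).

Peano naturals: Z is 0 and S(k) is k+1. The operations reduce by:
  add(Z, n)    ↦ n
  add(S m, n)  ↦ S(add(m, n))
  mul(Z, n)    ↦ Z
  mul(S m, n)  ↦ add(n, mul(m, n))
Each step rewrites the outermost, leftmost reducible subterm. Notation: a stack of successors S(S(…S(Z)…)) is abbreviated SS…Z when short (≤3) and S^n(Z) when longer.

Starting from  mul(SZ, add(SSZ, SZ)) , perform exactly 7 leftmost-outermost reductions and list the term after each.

Answer: after 7 steps: S(S(S(add(Z, mul(Z, add(SSZ, SZ))))))

Derivation:
  start: mul(SZ, add(SSZ, SZ))
  →1  add(add(SSZ, SZ), mul(Z, add(SSZ, SZ)))
  →2  add(S(add(SZ, SZ)), mul(Z, add(SSZ, SZ)))
  →3  S(add(add(SZ, SZ), mul(Z, add(SSZ, SZ))))
  →4  S(add(S(add(Z, SZ)), mul(Z, add(SSZ, SZ))))
  →5  S(S(add(add(Z, SZ), mul(Z, add(SSZ, SZ)))))
  →6  S(S(add(SZ, mul(Z, add(SSZ, SZ)))))
  →7  S(S(S(add(Z, mul(Z, add(SSZ, SZ))))))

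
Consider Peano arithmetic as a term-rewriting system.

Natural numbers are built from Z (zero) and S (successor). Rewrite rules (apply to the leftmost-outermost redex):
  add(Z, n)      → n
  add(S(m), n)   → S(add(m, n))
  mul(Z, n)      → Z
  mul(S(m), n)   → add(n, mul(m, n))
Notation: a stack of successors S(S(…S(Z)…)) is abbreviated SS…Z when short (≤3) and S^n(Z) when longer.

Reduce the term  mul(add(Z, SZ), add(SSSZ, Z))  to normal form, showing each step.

  start: mul(add(Z, SZ), add(SSSZ, Z))
  [1] mul(SZ, add(SSSZ, Z))
  [2] add(add(SSSZ, Z), mul(Z, add(SSSZ, Z)))
  [3] add(S(add(SSZ, Z)), mul(Z, add(SSSZ, Z)))
  [4] S(add(add(SSZ, Z), mul(Z, add(SSSZ, Z))))
  [5] S(add(S(add(SZ, Z)), mul(Z, add(SSSZ, Z))))
  [6] S(S(add(add(SZ, Z), mul(Z, add(SSSZ, Z)))))
  [7] S(S(add(S(add(Z, Z)), mul(Z, add(SSSZ, Z)))))
  [8] S(S(S(add(add(Z, Z), mul(Z, add(SSSZ, Z))))))
  [9] S(S(S(add(Z, mul(Z, add(SSSZ, Z))))))
  [10] S(S(S(mul(Z, add(SSSZ, Z)))))
  [11] SSSZ

Answer: normal form = SSSZ  (in 11 steps)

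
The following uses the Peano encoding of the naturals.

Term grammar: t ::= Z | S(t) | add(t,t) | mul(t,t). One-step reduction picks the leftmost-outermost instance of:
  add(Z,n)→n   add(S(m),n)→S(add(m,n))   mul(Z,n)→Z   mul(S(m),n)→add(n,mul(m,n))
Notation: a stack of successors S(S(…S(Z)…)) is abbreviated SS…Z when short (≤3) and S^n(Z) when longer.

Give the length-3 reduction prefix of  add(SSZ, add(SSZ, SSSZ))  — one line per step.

Answer: after 3 steps: S(S(add(SSZ, SSSZ)))

Derivation:
  start: add(SSZ, add(SSZ, SSSZ))
  →1  S(add(SZ, add(SSZ, SSSZ)))
  →2  S(S(add(Z, add(SSZ, SSSZ))))
  →3  S(S(add(SSZ, SSSZ)))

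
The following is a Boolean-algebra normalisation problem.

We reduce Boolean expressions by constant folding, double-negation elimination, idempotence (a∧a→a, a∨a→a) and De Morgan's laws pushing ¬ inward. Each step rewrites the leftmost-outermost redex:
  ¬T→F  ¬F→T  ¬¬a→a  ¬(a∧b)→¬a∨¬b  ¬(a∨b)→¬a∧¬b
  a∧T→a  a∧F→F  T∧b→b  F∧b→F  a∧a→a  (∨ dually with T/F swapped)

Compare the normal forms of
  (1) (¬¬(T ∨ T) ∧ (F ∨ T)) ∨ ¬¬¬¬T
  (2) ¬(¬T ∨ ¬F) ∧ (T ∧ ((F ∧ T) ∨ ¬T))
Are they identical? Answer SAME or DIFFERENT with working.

Term A:
  start: (¬¬(T ∨ T) ∧ (F ∨ T)) ∨ ¬¬¬¬T
  step 1: ((T ∨ T) ∧ (F ∨ T)) ∨ ¬¬¬¬T
  step 2: (T ∧ (F ∨ T)) ∨ ¬¬¬¬T
  step 3: (F ∨ T) ∨ ¬¬¬¬T
  step 4: T ∨ ¬¬¬¬T
  step 5: T

Term B:
  start: ¬(¬T ∨ ¬F) ∧ (T ∧ ((F ∧ T) ∨ ¬T))
  step 1: (¬¬T ∧ ¬¬F) ∧ (T ∧ ((F ∧ T) ∨ ¬T))
  step 2: (T ∧ ¬¬F) ∧ (T ∧ ((F ∧ T) ∨ ¬T))
  step 3: ¬¬F ∧ (T ∧ ((F ∧ T) ∨ ¬T))
  step 4: F ∧ (T ∧ ((F ∧ T) ∨ ¬T))
  step 5: F

Answer: DIFFERENT — A ⇓ T, B ⇓ F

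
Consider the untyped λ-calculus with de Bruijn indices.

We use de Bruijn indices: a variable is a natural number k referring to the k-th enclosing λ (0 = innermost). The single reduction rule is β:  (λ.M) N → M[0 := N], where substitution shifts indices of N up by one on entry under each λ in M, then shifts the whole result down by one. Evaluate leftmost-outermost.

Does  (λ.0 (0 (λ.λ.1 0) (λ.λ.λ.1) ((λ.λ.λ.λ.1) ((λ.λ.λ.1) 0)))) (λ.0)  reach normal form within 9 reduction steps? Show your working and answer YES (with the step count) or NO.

Answer: YES — reaches normal form λ.λ.1 in 6 ≤ 9 steps

Reduction:
  start: (λ.0 (0 (λ.λ.1 0) (λ.λ.λ.1) ((λ.λ.λ.λ.1) ((λ.λ.λ.1) 0)))) (λ.0)
  [1] (λ.0) ((λ.0) (λ.λ.1 0) (λ.λ.λ.1) ((λ.λ.λ.λ.1) ((λ.λ.λ.1) (λ.0))))
  [2] (λ.0) (λ.λ.1 0) (λ.λ.λ.1) ((λ.λ.λ.λ.1) ((λ.λ.λ.1) (λ.0)))
  [3] (λ.λ.1 0) (λ.λ.λ.1) ((λ.λ.λ.λ.1) ((λ.λ.λ.1) (λ.0)))
  [4] (λ.(λ.λ.λ.1) 0) ((λ.λ.λ.λ.1) ((λ.λ.λ.1) (λ.0)))
  [5] (λ.λ.λ.1) ((λ.λ.λ.λ.1) ((λ.λ.λ.1) (λ.0)))
  [6] λ.λ.1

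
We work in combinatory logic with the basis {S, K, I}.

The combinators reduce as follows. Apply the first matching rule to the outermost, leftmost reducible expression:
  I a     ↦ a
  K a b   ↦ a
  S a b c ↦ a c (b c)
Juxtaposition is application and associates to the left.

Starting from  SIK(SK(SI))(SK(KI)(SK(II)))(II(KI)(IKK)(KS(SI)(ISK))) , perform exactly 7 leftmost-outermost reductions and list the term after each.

Answer: after 7 steps: II(KI)(IKK)(KS(SI)(ISK))

Working:
  start: SIK(SK(SI))(SK(KI)(SK(II)))(II(KI)(IKK)(KS(SI)(ISK)))
  [1] I(SK(SI))(K(SK(SI)))(SK(KI)(SK(II)))(II(KI)(IKK)(KS(SI)(ISK)))
  [2] SK(SI)(K(SK(SI)))(SK(KI)(SK(II)))(II(KI)(IKK)(KS(SI)(ISK)))
  [3] K(K(SK(SI)))(SI(K(SK(SI))))(SK(KI)(SK(II)))(II(KI)(IKK)(KS(SI)(ISK)))
  [4] K(SK(SI))(SK(KI)(SK(II)))(II(KI)(IKK)(KS(SI)(ISK)))
  [5] SK(SI)(II(KI)(IKK)(KS(SI)(ISK)))
  [6] K(II(KI)(IKK)(KS(SI)(ISK)))(SI(II(KI)(IKK)(KS(SI)(ISK))))
  [7] II(KI)(IKK)(KS(SI)(ISK))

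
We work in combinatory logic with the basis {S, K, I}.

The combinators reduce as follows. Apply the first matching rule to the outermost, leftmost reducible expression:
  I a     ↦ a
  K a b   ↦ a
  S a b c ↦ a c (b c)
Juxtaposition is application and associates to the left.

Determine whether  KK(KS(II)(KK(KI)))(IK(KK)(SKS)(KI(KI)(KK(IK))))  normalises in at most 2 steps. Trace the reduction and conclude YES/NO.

Answer: NO — after 2 steps the term is K(K(KK)(SKS)(KI(KI)(KK(IK)))), not yet normal

Derivation:
  start: KK(KS(II)(KK(KI)))(IK(KK)(SKS)(KI(KI)(KK(IK))))
  →1  K(IK(KK)(SKS)(KI(KI)(KK(IK))))
  →2  K(K(KK)(SKS)(KI(KI)(KK(IK))))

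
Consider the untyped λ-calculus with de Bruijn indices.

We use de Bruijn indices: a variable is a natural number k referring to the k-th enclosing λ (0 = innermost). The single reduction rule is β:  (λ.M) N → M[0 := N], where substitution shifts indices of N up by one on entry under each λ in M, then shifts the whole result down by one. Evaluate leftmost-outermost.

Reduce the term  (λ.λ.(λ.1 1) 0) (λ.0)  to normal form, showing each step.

Answer: normal form = λ.0 0  (in 2 steps)

Derivation:
  start: (λ.λ.(λ.1 1) 0) (λ.0)
  step 1: λ.(λ.1 1) 0
  step 2: λ.0 0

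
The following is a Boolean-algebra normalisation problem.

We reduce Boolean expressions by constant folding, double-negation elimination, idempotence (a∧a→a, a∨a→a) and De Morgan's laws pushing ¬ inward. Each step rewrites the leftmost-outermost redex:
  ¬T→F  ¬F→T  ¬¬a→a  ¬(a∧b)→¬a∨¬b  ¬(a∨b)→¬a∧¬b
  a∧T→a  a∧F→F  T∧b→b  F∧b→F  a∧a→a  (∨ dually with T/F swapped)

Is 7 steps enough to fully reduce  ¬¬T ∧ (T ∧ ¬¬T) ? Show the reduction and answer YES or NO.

Answer: YES — reaches normal form T in 4 ≤ 7 steps

Derivation:
  start: ¬¬T ∧ (T ∧ ¬¬T)
  →1  T ∧ (T ∧ ¬¬T)
  →2  T ∧ ¬¬T
  →3  ¬¬T
  →4  T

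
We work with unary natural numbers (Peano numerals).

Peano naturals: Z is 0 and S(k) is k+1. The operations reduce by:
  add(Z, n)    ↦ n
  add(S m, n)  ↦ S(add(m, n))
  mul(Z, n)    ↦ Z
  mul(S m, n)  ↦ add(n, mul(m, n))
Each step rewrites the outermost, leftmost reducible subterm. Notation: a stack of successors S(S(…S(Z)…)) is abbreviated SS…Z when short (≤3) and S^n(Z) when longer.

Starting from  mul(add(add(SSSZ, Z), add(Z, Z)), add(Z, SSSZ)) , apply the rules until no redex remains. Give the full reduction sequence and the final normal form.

  start: mul(add(add(SSSZ, Z), add(Z, Z)), add(Z, SSSZ))
  step 1: mul(add(S(add(SSZ, Z)), add(Z, Z)), add(Z, SSSZ))
  step 2: mul(S(add(add(SSZ, Z), add(Z, Z))), add(Z, SSSZ))
  step 3: add(add(Z, SSSZ), mul(add(add(SSZ, Z), add(Z, Z)), add(Z, SSSZ)))
  step 4: add(SSSZ, mul(add(add(SSZ, Z), add(Z, Z)), add(Z, SSSZ)))
  step 5: S(add(SSZ, mul(add(add(SSZ, Z), add(Z, Z)), add(Z, SSSZ))))
  step 6: S(S(add(SZ, mul(add(add(SSZ, Z), add(Z, Z)), add(Z, SSSZ)))))
  step 7: S(S(S(add(Z, mul(add(add(SSZ, Z), add(Z, Z)), add(Z, SSSZ))))))
  step 8: S(S(S(mul(add(add(SSZ, Z), add(Z, Z)), add(Z, SSSZ)))))
  step 9: S(S(S(mul(add(S(add(SZ, Z)), add(Z, Z)), add(Z, SSSZ)))))
  step 10: S(S(S(mul(S(add(add(SZ, Z), add(Z, Z))), add(Z, SSSZ)))))
  step 11: S(S(S(add(add(Z, SSSZ), mul(add(add(SZ, Z), add(Z, Z)), add(Z, SSSZ))))))
  step 12: S(S(S(add(SSSZ, mul(add(add(SZ, Z), add(Z, Z)), add(Z, SSSZ))))))
  step 13: S(S(S(S(add(SSZ, mul(add(add(SZ, Z), add(Z, Z)), add(Z, SSSZ)))))))
  step 14: S(S(S(S(S(add(SZ, mul(add(add(SZ, Z), add(Z, Z)), add(Z, SSSZ))))))))
  step 15: S(S(S(S(S(S(add(Z, mul(add(add(SZ, Z), add(Z, Z)), add(Z, SSSZ)))))))))
  step 16: S(S(S(S(S(S(mul(add(add(SZ, Z), add(Z, Z)), add(Z, SSSZ))))))))
  step 17: S(S(S(S(S(S(mul(add(S(add(Z, Z)), add(Z, Z)), add(Z, SSSZ))))))))
  step 18: S(S(S(S(S(S(mul(S(add(add(Z, Z), add(Z, Z))), add(Z, SSSZ))))))))
  step 19: S(S(S(S(S(S(add(add(Z, SSSZ), mul(add(add(Z, Z), add(Z, Z)), add(Z, SSSZ)))))))))
  step 20: S(S(S(S(S(S(add(SSSZ, mul(add(add(Z, Z), add(Z, Z)), add(Z, SSSZ)))))))))
  step 21: S(S(S(S(S(S(S(add(SSZ, mul(add(add(Z, Z), add(Z, Z)), add(Z, SSSZ))))))))))
  step 22: S(S(S(S(S(S(S(S(add(SZ, mul(add(add(Z, Z), add(Z, Z)), add(Z, SSSZ)))))))))))
  step 23: S(S(S(S(S(S(S(S(S(add(Z, mul(add(add(Z, Z), add(Z, Z)), add(Z, SSSZ))))))))))))
  step 24: S(S(S(S(S(S(S(S(S(mul(add(add(Z, Z), add(Z, Z)), add(Z, SSSZ)))))))))))
  step 25: S(S(S(S(S(S(S(S(S(mul(add(Z, add(Z, Z)), add(Z, SSSZ)))))))))))
  step 26: S(S(S(S(S(S(S(S(S(mul(add(Z, Z), add(Z, SSSZ)))))))))))
  step 27: S(S(S(S(S(S(S(S(S(mul(Z, add(Z, SSSZ)))))))))))
  step 28: S^9(Z)

Answer: normal form = S^9(Z)  (in 28 steps)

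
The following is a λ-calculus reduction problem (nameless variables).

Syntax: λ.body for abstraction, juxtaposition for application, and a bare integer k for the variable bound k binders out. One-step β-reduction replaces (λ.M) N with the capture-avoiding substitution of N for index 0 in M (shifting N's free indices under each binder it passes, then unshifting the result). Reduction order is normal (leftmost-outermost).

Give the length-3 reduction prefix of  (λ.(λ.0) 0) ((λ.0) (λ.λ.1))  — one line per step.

  start: (λ.(λ.0) 0) ((λ.0) (λ.λ.1))
  →1  (λ.0) ((λ.0) (λ.λ.1))
  →2  (λ.0) (λ.λ.1)
  →3  λ.λ.1

Answer: after 3 steps: λ.λ.1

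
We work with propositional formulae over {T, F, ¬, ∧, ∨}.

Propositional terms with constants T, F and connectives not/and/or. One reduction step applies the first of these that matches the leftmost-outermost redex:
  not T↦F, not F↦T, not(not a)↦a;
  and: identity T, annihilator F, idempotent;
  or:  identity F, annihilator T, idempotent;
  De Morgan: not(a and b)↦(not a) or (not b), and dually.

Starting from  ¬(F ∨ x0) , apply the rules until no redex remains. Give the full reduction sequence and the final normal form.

Answer: normal form = ¬x0  (in 3 steps)

Working:
  start: ¬(F ∨ x0)
  step 1: ¬F ∧ ¬x0
  step 2: T ∧ ¬x0
  step 3: ¬x0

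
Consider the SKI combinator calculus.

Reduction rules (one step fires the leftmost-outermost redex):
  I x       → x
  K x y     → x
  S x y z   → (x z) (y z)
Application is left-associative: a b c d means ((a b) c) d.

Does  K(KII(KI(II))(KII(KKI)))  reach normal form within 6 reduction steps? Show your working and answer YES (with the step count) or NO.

Answer: NO — after 6 steps the term is K(KKI), not yet normal

Reduction:
  start: K(KII(KI(II))(KII(KKI)))
  →1  K(I(KI(II))(KII(KKI)))
  →2  K(KI(II)(KII(KKI)))
  →3  K(I(KII(KKI)))
  →4  K(KII(KKI))
  →5  K(I(KKI))
  →6  K(KKI)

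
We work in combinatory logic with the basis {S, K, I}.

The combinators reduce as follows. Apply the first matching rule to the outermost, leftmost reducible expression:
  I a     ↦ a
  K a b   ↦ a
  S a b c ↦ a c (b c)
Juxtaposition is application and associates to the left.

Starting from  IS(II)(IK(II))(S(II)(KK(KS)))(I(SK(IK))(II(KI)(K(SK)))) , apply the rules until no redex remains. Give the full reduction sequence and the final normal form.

Answer: normal form = I  (in 16 steps)

Reduction:
  start: IS(II)(IK(II))(S(II)(KK(KS)))(I(SK(IK))(II(KI)(K(SK))))
  →1  S(II)(IK(II))(S(II)(KK(KS)))(I(SK(IK))(II(KI)(K(SK))))
  →2  II(S(II)(KK(KS)))(IK(II)(S(II)(KK(KS))))(I(SK(IK))(II(KI)(K(SK))))
  →3  I(S(II)(KK(KS)))(IK(II)(S(II)(KK(KS))))(I(SK(IK))(II(KI)(K(SK))))
  →4  S(II)(KK(KS))(IK(II)(S(II)(KK(KS))))(I(SK(IK))(II(KI)(K(SK))))
  →5  II(IK(II)(S(II)(KK(KS))))(KK(KS)(IK(II)(S(II)(KK(KS)))))(I(SK(IK))(II(KI)(K(SK))))
  →6  I(IK(II)(S(II)(KK(KS))))(KK(KS)(IK(II)(S(II)(KK(KS)))))(I(SK(IK))(II(KI)(K(SK))))
  →7  IK(II)(S(II)(KK(KS)))(KK(KS)(IK(II)(S(II)(KK(KS)))))(I(SK(IK))(II(KI)(K(SK))))
  →8  K(II)(S(II)(KK(KS)))(KK(KS)(IK(II)(S(II)(KK(KS)))))(I(SK(IK))(II(KI)(K(SK))))
  →9  II(KK(KS)(IK(II)(S(II)(KK(KS)))))(I(SK(IK))(II(KI)(K(SK))))
  →10  I(KK(KS)(IK(II)(S(II)(KK(KS)))))(I(SK(IK))(II(KI)(K(SK))))
  →11  KK(KS)(IK(II)(S(II)(KK(KS))))(I(SK(IK))(II(KI)(K(SK))))
  →12  K(IK(II)(S(II)(KK(KS))))(I(SK(IK))(II(KI)(K(SK))))
  →13  IK(II)(S(II)(KK(KS)))
  →14  K(II)(S(II)(KK(KS)))
  →15  II
  →16  I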